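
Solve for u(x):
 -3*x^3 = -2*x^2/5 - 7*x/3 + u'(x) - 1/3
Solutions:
 u(x) = C1 - 3*x^4/4 + 2*x^3/15 + 7*x^2/6 + x/3


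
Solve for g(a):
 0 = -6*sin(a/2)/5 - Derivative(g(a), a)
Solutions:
 g(a) = C1 + 12*cos(a/2)/5


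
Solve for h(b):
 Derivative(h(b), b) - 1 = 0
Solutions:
 h(b) = C1 + b


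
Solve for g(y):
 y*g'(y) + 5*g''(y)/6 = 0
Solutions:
 g(y) = C1 + C2*erf(sqrt(15)*y/5)


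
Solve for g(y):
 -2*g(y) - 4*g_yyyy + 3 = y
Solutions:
 g(y) = -y/2 + (C1*sin(2^(1/4)*y/2) + C2*cos(2^(1/4)*y/2))*exp(-2^(1/4)*y/2) + (C3*sin(2^(1/4)*y/2) + C4*cos(2^(1/4)*y/2))*exp(2^(1/4)*y/2) + 3/2


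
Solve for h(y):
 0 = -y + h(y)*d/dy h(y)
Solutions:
 h(y) = -sqrt(C1 + y^2)
 h(y) = sqrt(C1 + y^2)


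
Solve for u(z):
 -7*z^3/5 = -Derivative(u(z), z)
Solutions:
 u(z) = C1 + 7*z^4/20


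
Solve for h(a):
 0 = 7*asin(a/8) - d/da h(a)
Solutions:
 h(a) = C1 + 7*a*asin(a/8) + 7*sqrt(64 - a^2)


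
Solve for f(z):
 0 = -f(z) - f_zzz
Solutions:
 f(z) = C3*exp(-z) + (C1*sin(sqrt(3)*z/2) + C2*cos(sqrt(3)*z/2))*exp(z/2)


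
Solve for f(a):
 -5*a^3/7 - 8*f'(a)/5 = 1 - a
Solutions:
 f(a) = C1 - 25*a^4/224 + 5*a^2/16 - 5*a/8


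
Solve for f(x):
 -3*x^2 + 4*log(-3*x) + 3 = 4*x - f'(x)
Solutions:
 f(x) = C1 + x^3 + 2*x^2 - 4*x*log(-x) + x*(1 - 4*log(3))


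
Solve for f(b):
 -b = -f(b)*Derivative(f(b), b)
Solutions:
 f(b) = -sqrt(C1 + b^2)
 f(b) = sqrt(C1 + b^2)


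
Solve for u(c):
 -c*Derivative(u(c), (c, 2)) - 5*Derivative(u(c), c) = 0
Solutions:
 u(c) = C1 + C2/c^4


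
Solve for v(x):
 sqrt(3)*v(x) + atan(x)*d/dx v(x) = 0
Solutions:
 v(x) = C1*exp(-sqrt(3)*Integral(1/atan(x), x))


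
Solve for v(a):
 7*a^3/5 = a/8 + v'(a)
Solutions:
 v(a) = C1 + 7*a^4/20 - a^2/16


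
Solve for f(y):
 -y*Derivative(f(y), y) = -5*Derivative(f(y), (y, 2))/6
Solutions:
 f(y) = C1 + C2*erfi(sqrt(15)*y/5)


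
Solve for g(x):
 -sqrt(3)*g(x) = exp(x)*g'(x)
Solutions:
 g(x) = C1*exp(sqrt(3)*exp(-x))


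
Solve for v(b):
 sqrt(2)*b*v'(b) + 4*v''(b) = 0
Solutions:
 v(b) = C1 + C2*erf(2^(3/4)*b/4)


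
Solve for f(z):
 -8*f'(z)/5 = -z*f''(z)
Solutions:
 f(z) = C1 + C2*z^(13/5)


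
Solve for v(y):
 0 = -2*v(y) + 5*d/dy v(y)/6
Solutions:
 v(y) = C1*exp(12*y/5)


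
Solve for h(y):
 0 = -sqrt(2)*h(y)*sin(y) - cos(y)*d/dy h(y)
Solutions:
 h(y) = C1*cos(y)^(sqrt(2))


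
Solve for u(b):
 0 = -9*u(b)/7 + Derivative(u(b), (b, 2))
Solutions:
 u(b) = C1*exp(-3*sqrt(7)*b/7) + C2*exp(3*sqrt(7)*b/7)


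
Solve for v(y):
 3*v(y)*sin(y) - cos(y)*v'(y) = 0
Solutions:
 v(y) = C1/cos(y)^3


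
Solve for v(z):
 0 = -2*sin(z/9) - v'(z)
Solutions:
 v(z) = C1 + 18*cos(z/9)


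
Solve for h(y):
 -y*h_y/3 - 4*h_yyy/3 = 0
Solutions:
 h(y) = C1 + Integral(C2*airyai(-2^(1/3)*y/2) + C3*airybi(-2^(1/3)*y/2), y)


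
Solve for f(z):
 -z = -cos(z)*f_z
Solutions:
 f(z) = C1 + Integral(z/cos(z), z)


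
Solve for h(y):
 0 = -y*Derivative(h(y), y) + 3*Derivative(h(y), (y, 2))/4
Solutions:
 h(y) = C1 + C2*erfi(sqrt(6)*y/3)


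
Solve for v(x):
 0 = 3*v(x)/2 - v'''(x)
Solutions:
 v(x) = C3*exp(2^(2/3)*3^(1/3)*x/2) + (C1*sin(2^(2/3)*3^(5/6)*x/4) + C2*cos(2^(2/3)*3^(5/6)*x/4))*exp(-2^(2/3)*3^(1/3)*x/4)


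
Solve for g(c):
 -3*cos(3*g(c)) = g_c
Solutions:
 g(c) = -asin((C1 + exp(18*c))/(C1 - exp(18*c)))/3 + pi/3
 g(c) = asin((C1 + exp(18*c))/(C1 - exp(18*c)))/3


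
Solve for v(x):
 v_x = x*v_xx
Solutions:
 v(x) = C1 + C2*x^2


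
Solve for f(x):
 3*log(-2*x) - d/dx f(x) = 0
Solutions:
 f(x) = C1 + 3*x*log(-x) + 3*x*(-1 + log(2))


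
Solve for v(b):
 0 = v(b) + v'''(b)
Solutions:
 v(b) = C3*exp(-b) + (C1*sin(sqrt(3)*b/2) + C2*cos(sqrt(3)*b/2))*exp(b/2)


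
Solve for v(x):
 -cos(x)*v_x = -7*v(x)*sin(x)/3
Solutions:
 v(x) = C1/cos(x)^(7/3)


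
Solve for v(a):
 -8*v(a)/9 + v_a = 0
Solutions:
 v(a) = C1*exp(8*a/9)


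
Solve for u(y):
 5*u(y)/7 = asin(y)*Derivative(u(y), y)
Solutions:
 u(y) = C1*exp(5*Integral(1/asin(y), y)/7)


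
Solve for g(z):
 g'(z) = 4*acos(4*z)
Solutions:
 g(z) = C1 + 4*z*acos(4*z) - sqrt(1 - 16*z^2)


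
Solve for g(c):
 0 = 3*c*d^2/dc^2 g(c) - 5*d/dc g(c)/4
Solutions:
 g(c) = C1 + C2*c^(17/12)


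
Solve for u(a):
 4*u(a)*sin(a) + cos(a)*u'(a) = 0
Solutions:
 u(a) = C1*cos(a)^4


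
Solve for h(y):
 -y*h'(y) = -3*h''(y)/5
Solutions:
 h(y) = C1 + C2*erfi(sqrt(30)*y/6)


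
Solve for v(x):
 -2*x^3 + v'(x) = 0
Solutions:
 v(x) = C1 + x^4/2


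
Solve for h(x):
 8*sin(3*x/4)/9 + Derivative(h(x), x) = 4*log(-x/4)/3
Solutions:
 h(x) = C1 + 4*x*log(-x)/3 - 8*x*log(2)/3 - 4*x/3 + 32*cos(3*x/4)/27


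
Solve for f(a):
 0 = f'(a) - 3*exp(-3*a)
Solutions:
 f(a) = C1 - exp(-3*a)


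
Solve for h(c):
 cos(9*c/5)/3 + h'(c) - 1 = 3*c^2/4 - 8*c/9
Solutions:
 h(c) = C1 + c^3/4 - 4*c^2/9 + c - 5*sin(9*c/5)/27


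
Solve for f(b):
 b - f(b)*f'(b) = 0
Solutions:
 f(b) = -sqrt(C1 + b^2)
 f(b) = sqrt(C1 + b^2)


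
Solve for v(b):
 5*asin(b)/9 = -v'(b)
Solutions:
 v(b) = C1 - 5*b*asin(b)/9 - 5*sqrt(1 - b^2)/9


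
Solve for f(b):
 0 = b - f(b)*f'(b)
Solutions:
 f(b) = -sqrt(C1 + b^2)
 f(b) = sqrt(C1 + b^2)


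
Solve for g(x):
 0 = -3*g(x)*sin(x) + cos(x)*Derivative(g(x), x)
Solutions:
 g(x) = C1/cos(x)^3


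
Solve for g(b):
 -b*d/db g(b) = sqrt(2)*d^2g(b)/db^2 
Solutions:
 g(b) = C1 + C2*erf(2^(1/4)*b/2)


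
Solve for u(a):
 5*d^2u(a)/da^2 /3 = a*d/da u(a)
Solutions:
 u(a) = C1 + C2*erfi(sqrt(30)*a/10)


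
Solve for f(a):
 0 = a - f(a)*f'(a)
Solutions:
 f(a) = -sqrt(C1 + a^2)
 f(a) = sqrt(C1 + a^2)


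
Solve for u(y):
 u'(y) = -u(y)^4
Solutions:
 u(y) = (-3^(2/3) - 3*3^(1/6)*I)*(1/(C1 + y))^(1/3)/6
 u(y) = (-3^(2/3) + 3*3^(1/6)*I)*(1/(C1 + y))^(1/3)/6
 u(y) = (1/(C1 + 3*y))^(1/3)


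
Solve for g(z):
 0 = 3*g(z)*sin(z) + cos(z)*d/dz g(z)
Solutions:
 g(z) = C1*cos(z)^3


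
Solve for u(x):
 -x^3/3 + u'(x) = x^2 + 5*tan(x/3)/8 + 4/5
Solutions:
 u(x) = C1 + x^4/12 + x^3/3 + 4*x/5 - 15*log(cos(x/3))/8


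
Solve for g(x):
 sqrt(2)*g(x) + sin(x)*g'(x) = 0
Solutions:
 g(x) = C1*(cos(x) + 1)^(sqrt(2)/2)/(cos(x) - 1)^(sqrt(2)/2)


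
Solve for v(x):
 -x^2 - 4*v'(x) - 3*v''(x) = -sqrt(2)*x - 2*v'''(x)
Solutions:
 v(x) = C1 + C2*exp(x*(3 - sqrt(41))/4) + C3*exp(x*(3 + sqrt(41))/4) - x^3/12 + sqrt(2)*x^2/8 + 3*x^2/16 - 17*x/32 - 3*sqrt(2)*x/16


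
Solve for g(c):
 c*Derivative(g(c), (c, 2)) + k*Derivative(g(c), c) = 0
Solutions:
 g(c) = C1 + c^(1 - re(k))*(C2*sin(log(c)*Abs(im(k))) + C3*cos(log(c)*im(k)))


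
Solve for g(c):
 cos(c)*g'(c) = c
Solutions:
 g(c) = C1 + Integral(c/cos(c), c)


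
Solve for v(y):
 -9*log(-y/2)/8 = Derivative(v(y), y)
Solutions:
 v(y) = C1 - 9*y*log(-y)/8 + 9*y*(log(2) + 1)/8


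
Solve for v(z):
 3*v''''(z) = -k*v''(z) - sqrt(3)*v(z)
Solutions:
 v(z) = C1*exp(-sqrt(6)*z*sqrt(-k - sqrt(k^2 - 12*sqrt(3)))/6) + C2*exp(sqrt(6)*z*sqrt(-k - sqrt(k^2 - 12*sqrt(3)))/6) + C3*exp(-sqrt(6)*z*sqrt(-k + sqrt(k^2 - 12*sqrt(3)))/6) + C4*exp(sqrt(6)*z*sqrt(-k + sqrt(k^2 - 12*sqrt(3)))/6)


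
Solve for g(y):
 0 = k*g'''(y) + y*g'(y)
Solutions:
 g(y) = C1 + Integral(C2*airyai(y*(-1/k)^(1/3)) + C3*airybi(y*(-1/k)^(1/3)), y)


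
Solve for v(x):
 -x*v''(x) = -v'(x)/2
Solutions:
 v(x) = C1 + C2*x^(3/2)


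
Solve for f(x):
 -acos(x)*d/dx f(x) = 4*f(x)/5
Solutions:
 f(x) = C1*exp(-4*Integral(1/acos(x), x)/5)


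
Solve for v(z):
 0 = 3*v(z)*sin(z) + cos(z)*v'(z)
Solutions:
 v(z) = C1*cos(z)^3


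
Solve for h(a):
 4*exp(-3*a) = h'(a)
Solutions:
 h(a) = C1 - 4*exp(-3*a)/3


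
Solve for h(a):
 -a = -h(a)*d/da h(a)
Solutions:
 h(a) = -sqrt(C1 + a^2)
 h(a) = sqrt(C1 + a^2)


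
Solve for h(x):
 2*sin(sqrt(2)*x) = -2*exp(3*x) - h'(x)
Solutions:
 h(x) = C1 - 2*exp(3*x)/3 + sqrt(2)*cos(sqrt(2)*x)


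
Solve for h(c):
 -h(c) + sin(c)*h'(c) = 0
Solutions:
 h(c) = C1*sqrt(cos(c) - 1)/sqrt(cos(c) + 1)


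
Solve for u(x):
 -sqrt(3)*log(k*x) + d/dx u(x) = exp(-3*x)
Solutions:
 u(x) = C1 + sqrt(3)*x*log(k*x) - sqrt(3)*x - exp(-3*x)/3


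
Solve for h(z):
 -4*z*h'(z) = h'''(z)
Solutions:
 h(z) = C1 + Integral(C2*airyai(-2^(2/3)*z) + C3*airybi(-2^(2/3)*z), z)


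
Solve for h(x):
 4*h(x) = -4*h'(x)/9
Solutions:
 h(x) = C1*exp(-9*x)


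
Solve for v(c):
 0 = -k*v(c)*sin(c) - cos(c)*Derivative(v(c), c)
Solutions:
 v(c) = C1*exp(k*log(cos(c)))


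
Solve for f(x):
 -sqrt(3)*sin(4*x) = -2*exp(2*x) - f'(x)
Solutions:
 f(x) = C1 - exp(2*x) - sqrt(3)*cos(4*x)/4


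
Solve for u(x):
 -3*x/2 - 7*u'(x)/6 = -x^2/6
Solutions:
 u(x) = C1 + x^3/21 - 9*x^2/14


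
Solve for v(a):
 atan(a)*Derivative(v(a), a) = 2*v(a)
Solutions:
 v(a) = C1*exp(2*Integral(1/atan(a), a))


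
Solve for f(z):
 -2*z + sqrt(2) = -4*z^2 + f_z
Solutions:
 f(z) = C1 + 4*z^3/3 - z^2 + sqrt(2)*z


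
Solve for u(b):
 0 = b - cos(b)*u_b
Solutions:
 u(b) = C1 + Integral(b/cos(b), b)


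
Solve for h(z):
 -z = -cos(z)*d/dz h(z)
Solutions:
 h(z) = C1 + Integral(z/cos(z), z)


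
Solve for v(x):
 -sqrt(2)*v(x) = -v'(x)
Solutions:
 v(x) = C1*exp(sqrt(2)*x)


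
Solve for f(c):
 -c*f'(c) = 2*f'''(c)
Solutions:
 f(c) = C1 + Integral(C2*airyai(-2^(2/3)*c/2) + C3*airybi(-2^(2/3)*c/2), c)


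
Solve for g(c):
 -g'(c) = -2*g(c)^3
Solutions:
 g(c) = -sqrt(2)*sqrt(-1/(C1 + 2*c))/2
 g(c) = sqrt(2)*sqrt(-1/(C1 + 2*c))/2


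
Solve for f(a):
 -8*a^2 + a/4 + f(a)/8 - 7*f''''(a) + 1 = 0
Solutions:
 f(a) = C1*exp(-686^(1/4)*a/14) + C2*exp(686^(1/4)*a/14) + C3*sin(686^(1/4)*a/14) + C4*cos(686^(1/4)*a/14) + 64*a^2 - 2*a - 8


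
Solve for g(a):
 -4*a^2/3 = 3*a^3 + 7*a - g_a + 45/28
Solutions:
 g(a) = C1 + 3*a^4/4 + 4*a^3/9 + 7*a^2/2 + 45*a/28


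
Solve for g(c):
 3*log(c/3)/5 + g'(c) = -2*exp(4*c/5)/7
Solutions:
 g(c) = C1 - 3*c*log(c)/5 + 3*c*(1 + log(3))/5 - 5*exp(4*c/5)/14


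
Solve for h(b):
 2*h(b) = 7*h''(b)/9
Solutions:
 h(b) = C1*exp(-3*sqrt(14)*b/7) + C2*exp(3*sqrt(14)*b/7)


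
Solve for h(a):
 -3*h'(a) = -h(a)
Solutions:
 h(a) = C1*exp(a/3)


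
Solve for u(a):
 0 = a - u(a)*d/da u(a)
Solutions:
 u(a) = -sqrt(C1 + a^2)
 u(a) = sqrt(C1 + a^2)


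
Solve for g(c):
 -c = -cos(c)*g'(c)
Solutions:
 g(c) = C1 + Integral(c/cos(c), c)


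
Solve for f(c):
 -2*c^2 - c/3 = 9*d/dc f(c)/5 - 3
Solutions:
 f(c) = C1 - 10*c^3/27 - 5*c^2/54 + 5*c/3


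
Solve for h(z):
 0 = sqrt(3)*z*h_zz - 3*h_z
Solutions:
 h(z) = C1 + C2*z^(1 + sqrt(3))


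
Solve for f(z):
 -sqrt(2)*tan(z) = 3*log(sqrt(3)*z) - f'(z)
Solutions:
 f(z) = C1 + 3*z*log(z) - 3*z + 3*z*log(3)/2 - sqrt(2)*log(cos(z))


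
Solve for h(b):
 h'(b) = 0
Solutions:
 h(b) = C1


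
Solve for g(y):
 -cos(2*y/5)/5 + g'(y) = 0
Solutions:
 g(y) = C1 + sin(2*y/5)/2


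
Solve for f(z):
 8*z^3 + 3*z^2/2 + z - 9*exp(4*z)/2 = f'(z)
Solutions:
 f(z) = C1 + 2*z^4 + z^3/2 + z^2/2 - 9*exp(4*z)/8


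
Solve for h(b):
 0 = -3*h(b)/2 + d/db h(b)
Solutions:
 h(b) = C1*exp(3*b/2)


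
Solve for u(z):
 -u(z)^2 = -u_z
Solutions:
 u(z) = -1/(C1 + z)


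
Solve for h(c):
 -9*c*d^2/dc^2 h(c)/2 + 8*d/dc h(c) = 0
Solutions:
 h(c) = C1 + C2*c^(25/9)


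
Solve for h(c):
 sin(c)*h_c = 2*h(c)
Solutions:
 h(c) = C1*(cos(c) - 1)/(cos(c) + 1)


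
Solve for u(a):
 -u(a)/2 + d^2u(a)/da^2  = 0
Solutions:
 u(a) = C1*exp(-sqrt(2)*a/2) + C2*exp(sqrt(2)*a/2)


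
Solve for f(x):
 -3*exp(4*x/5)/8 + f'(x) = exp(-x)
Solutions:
 f(x) = C1 + 15*exp(4*x/5)/32 - exp(-x)


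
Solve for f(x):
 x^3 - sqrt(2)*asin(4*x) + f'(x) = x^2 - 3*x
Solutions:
 f(x) = C1 - x^4/4 + x^3/3 - 3*x^2/2 + sqrt(2)*(x*asin(4*x) + sqrt(1 - 16*x^2)/4)


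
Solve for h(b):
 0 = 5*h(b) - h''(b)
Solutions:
 h(b) = C1*exp(-sqrt(5)*b) + C2*exp(sqrt(5)*b)


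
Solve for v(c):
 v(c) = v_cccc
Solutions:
 v(c) = C1*exp(-c) + C2*exp(c) + C3*sin(c) + C4*cos(c)


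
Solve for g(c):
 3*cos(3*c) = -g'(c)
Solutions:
 g(c) = C1 - sin(3*c)


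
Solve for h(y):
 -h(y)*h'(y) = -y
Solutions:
 h(y) = -sqrt(C1 + y^2)
 h(y) = sqrt(C1 + y^2)


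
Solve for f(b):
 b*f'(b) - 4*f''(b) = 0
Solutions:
 f(b) = C1 + C2*erfi(sqrt(2)*b/4)


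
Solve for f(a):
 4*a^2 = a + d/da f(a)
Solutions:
 f(a) = C1 + 4*a^3/3 - a^2/2


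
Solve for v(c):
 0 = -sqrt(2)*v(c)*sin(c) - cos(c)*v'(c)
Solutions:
 v(c) = C1*cos(c)^(sqrt(2))


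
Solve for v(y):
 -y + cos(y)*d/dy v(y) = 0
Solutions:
 v(y) = C1 + Integral(y/cos(y), y)


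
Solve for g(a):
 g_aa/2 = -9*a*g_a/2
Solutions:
 g(a) = C1 + C2*erf(3*sqrt(2)*a/2)


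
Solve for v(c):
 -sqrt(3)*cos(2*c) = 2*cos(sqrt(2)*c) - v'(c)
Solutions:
 v(c) = C1 + sqrt(3)*sin(2*c)/2 + sqrt(2)*sin(sqrt(2)*c)


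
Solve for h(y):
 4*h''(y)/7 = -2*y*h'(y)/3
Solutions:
 h(y) = C1 + C2*erf(sqrt(21)*y/6)


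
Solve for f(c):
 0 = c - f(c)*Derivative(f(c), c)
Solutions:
 f(c) = -sqrt(C1 + c^2)
 f(c) = sqrt(C1 + c^2)


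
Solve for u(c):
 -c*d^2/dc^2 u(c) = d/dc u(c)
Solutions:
 u(c) = C1 + C2*log(c)


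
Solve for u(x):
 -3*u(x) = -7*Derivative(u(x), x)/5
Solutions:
 u(x) = C1*exp(15*x/7)


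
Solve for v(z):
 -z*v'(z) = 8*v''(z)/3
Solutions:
 v(z) = C1 + C2*erf(sqrt(3)*z/4)


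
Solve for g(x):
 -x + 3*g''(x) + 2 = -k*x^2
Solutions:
 g(x) = C1 + C2*x - k*x^4/36 + x^3/18 - x^2/3


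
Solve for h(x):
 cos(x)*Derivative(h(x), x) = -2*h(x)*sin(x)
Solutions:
 h(x) = C1*cos(x)^2


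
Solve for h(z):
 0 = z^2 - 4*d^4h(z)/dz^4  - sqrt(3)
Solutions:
 h(z) = C1 + C2*z + C3*z^2 + C4*z^3 + z^6/1440 - sqrt(3)*z^4/96


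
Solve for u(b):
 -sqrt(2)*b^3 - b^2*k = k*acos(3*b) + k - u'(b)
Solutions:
 u(b) = C1 + sqrt(2)*b^4/4 + b^3*k/3 + b*k + k*(b*acos(3*b) - sqrt(1 - 9*b^2)/3)


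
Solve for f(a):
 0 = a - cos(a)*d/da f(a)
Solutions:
 f(a) = C1 + Integral(a/cos(a), a)


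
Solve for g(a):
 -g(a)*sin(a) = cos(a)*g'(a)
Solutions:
 g(a) = C1*cos(a)


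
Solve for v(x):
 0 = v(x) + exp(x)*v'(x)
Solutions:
 v(x) = C1*exp(exp(-x))


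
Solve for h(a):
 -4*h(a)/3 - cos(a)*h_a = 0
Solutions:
 h(a) = C1*(sin(a) - 1)^(2/3)/(sin(a) + 1)^(2/3)


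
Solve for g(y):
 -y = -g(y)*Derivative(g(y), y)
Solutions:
 g(y) = -sqrt(C1 + y^2)
 g(y) = sqrt(C1 + y^2)


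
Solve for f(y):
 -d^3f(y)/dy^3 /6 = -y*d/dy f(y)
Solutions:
 f(y) = C1 + Integral(C2*airyai(6^(1/3)*y) + C3*airybi(6^(1/3)*y), y)


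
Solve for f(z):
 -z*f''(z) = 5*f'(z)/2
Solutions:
 f(z) = C1 + C2/z^(3/2)


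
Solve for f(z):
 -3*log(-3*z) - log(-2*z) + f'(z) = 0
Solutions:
 f(z) = C1 + 4*z*log(-z) + z*(-4 + log(54))


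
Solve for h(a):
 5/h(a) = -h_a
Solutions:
 h(a) = -sqrt(C1 - 10*a)
 h(a) = sqrt(C1 - 10*a)


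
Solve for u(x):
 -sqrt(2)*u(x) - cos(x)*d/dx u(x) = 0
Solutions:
 u(x) = C1*(sin(x) - 1)^(sqrt(2)/2)/(sin(x) + 1)^(sqrt(2)/2)


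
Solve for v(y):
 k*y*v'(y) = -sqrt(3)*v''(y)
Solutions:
 v(y) = Piecewise((-sqrt(2)*3^(1/4)*sqrt(pi)*C1*erf(sqrt(2)*3^(3/4)*sqrt(k)*y/6)/(2*sqrt(k)) - C2, (k > 0) | (k < 0)), (-C1*y - C2, True))


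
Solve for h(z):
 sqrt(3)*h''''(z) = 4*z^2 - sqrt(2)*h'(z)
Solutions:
 h(z) = C1 + C4*exp(-2^(1/6)*3^(5/6)*z/3) + 2*sqrt(2)*z^3/3 + (C2*sin(2^(1/6)*3^(1/3)*z/2) + C3*cos(2^(1/6)*3^(1/3)*z/2))*exp(2^(1/6)*3^(5/6)*z/6)


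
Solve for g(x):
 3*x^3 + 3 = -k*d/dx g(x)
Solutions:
 g(x) = C1 - 3*x^4/(4*k) - 3*x/k


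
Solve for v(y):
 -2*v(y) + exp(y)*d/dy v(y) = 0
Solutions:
 v(y) = C1*exp(-2*exp(-y))


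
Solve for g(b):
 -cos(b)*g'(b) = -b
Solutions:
 g(b) = C1 + Integral(b/cos(b), b)


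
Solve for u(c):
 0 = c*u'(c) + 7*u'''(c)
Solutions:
 u(c) = C1 + Integral(C2*airyai(-7^(2/3)*c/7) + C3*airybi(-7^(2/3)*c/7), c)


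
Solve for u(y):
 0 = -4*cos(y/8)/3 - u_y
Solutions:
 u(y) = C1 - 32*sin(y/8)/3


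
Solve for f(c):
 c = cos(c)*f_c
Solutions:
 f(c) = C1 + Integral(c/cos(c), c)


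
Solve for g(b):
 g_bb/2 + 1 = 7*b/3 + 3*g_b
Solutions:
 g(b) = C1 + C2*exp(6*b) - 7*b^2/18 + 11*b/54


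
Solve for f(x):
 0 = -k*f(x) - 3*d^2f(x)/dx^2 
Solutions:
 f(x) = C1*exp(-sqrt(3)*x*sqrt(-k)/3) + C2*exp(sqrt(3)*x*sqrt(-k)/3)


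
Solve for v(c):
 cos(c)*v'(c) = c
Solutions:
 v(c) = C1 + Integral(c/cos(c), c)


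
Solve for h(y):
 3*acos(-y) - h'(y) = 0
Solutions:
 h(y) = C1 + 3*y*acos(-y) + 3*sqrt(1 - y^2)


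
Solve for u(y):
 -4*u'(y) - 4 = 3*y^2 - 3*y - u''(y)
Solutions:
 u(y) = C1 + C2*exp(4*y) - y^3/4 + 3*y^2/16 - 29*y/32


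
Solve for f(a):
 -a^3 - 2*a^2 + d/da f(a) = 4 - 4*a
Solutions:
 f(a) = C1 + a^4/4 + 2*a^3/3 - 2*a^2 + 4*a


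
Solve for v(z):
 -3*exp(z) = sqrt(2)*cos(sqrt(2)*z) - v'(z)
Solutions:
 v(z) = C1 + 3*exp(z) + sin(sqrt(2)*z)


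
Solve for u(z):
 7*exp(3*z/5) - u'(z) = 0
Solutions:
 u(z) = C1 + 35*exp(3*z/5)/3


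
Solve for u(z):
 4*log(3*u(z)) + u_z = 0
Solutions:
 Integral(1/(log(_y) + log(3)), (_y, u(z)))/4 = C1 - z


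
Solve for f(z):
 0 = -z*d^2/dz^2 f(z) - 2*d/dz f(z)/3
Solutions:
 f(z) = C1 + C2*z^(1/3)


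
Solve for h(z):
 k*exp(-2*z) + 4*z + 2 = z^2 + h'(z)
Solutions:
 h(z) = C1 - k*exp(-2*z)/2 - z^3/3 + 2*z^2 + 2*z


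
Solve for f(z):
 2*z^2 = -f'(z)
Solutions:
 f(z) = C1 - 2*z^3/3


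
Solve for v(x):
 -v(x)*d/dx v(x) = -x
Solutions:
 v(x) = -sqrt(C1 + x^2)
 v(x) = sqrt(C1 + x^2)


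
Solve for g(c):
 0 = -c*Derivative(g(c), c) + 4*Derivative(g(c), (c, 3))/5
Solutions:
 g(c) = C1 + Integral(C2*airyai(10^(1/3)*c/2) + C3*airybi(10^(1/3)*c/2), c)


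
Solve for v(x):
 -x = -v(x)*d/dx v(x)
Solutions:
 v(x) = -sqrt(C1 + x^2)
 v(x) = sqrt(C1 + x^2)


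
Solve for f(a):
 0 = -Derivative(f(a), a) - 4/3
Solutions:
 f(a) = C1 - 4*a/3


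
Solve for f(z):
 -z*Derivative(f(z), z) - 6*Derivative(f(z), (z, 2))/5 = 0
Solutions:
 f(z) = C1 + C2*erf(sqrt(15)*z/6)


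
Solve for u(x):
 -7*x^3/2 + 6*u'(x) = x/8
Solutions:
 u(x) = C1 + 7*x^4/48 + x^2/96


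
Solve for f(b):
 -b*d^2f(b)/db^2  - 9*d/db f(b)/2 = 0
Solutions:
 f(b) = C1 + C2/b^(7/2)


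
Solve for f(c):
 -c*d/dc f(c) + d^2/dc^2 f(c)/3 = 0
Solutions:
 f(c) = C1 + C2*erfi(sqrt(6)*c/2)


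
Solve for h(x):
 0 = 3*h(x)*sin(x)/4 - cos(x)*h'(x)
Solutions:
 h(x) = C1/cos(x)^(3/4)


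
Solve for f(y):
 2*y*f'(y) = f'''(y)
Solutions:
 f(y) = C1 + Integral(C2*airyai(2^(1/3)*y) + C3*airybi(2^(1/3)*y), y)


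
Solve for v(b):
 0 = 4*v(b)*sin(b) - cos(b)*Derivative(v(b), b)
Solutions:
 v(b) = C1/cos(b)^4


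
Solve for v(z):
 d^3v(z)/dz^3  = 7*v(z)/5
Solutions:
 v(z) = C3*exp(5^(2/3)*7^(1/3)*z/5) + (C1*sin(sqrt(3)*5^(2/3)*7^(1/3)*z/10) + C2*cos(sqrt(3)*5^(2/3)*7^(1/3)*z/10))*exp(-5^(2/3)*7^(1/3)*z/10)


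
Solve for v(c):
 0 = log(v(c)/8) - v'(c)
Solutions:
 Integral(1/(-log(_y) + 3*log(2)), (_y, v(c))) = C1 - c


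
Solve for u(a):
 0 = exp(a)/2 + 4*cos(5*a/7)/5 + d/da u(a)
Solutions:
 u(a) = C1 - exp(a)/2 - 28*sin(5*a/7)/25


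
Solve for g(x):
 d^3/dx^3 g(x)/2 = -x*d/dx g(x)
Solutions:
 g(x) = C1 + Integral(C2*airyai(-2^(1/3)*x) + C3*airybi(-2^(1/3)*x), x)


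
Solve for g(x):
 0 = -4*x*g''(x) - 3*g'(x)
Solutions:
 g(x) = C1 + C2*x^(1/4)


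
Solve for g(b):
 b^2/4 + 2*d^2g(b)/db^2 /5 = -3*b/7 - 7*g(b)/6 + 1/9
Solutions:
 g(b) = C1*sin(sqrt(105)*b/6) + C2*cos(sqrt(105)*b/6) - 3*b^2/14 - 18*b/49 + 178/735


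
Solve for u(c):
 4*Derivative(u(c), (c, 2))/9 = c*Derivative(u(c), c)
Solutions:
 u(c) = C1 + C2*erfi(3*sqrt(2)*c/4)


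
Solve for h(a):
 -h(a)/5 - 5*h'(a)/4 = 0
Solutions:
 h(a) = C1*exp(-4*a/25)


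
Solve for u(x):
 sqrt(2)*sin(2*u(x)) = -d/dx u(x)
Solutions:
 u(x) = pi - acos((-C1 - exp(4*sqrt(2)*x))/(C1 - exp(4*sqrt(2)*x)))/2
 u(x) = acos((-C1 - exp(4*sqrt(2)*x))/(C1 - exp(4*sqrt(2)*x)))/2


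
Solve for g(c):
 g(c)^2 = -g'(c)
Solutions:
 g(c) = 1/(C1 + c)


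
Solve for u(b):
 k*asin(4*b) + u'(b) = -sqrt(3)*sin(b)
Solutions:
 u(b) = C1 - k*(b*asin(4*b) + sqrt(1 - 16*b^2)/4) + sqrt(3)*cos(b)


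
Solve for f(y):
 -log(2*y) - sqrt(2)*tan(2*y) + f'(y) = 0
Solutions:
 f(y) = C1 + y*log(y) - y + y*log(2) - sqrt(2)*log(cos(2*y))/2


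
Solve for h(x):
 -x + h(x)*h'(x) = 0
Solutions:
 h(x) = -sqrt(C1 + x^2)
 h(x) = sqrt(C1 + x^2)


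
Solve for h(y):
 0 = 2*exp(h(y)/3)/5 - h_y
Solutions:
 h(y) = 3*log(-1/(C1 + 2*y)) + 3*log(15)


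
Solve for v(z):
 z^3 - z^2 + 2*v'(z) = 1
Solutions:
 v(z) = C1 - z^4/8 + z^3/6 + z/2


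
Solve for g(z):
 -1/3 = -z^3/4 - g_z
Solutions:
 g(z) = C1 - z^4/16 + z/3


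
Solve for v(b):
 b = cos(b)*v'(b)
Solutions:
 v(b) = C1 + Integral(b/cos(b), b)


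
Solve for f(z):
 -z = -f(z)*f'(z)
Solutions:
 f(z) = -sqrt(C1 + z^2)
 f(z) = sqrt(C1 + z^2)


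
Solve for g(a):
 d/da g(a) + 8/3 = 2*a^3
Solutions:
 g(a) = C1 + a^4/2 - 8*a/3


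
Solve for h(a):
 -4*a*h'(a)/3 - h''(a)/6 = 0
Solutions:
 h(a) = C1 + C2*erf(2*a)


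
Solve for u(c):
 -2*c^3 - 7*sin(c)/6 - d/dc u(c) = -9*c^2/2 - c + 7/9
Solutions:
 u(c) = C1 - c^4/2 + 3*c^3/2 + c^2/2 - 7*c/9 + 7*cos(c)/6


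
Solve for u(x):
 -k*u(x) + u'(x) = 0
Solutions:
 u(x) = C1*exp(k*x)


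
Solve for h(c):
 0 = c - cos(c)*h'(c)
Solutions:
 h(c) = C1 + Integral(c/cos(c), c)


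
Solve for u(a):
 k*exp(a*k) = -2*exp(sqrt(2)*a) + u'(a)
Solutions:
 u(a) = C1 + sqrt(2)*exp(sqrt(2)*a) + exp(a*k)


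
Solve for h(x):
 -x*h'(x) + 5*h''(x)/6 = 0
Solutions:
 h(x) = C1 + C2*erfi(sqrt(15)*x/5)


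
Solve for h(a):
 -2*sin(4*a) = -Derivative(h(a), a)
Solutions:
 h(a) = C1 - cos(4*a)/2


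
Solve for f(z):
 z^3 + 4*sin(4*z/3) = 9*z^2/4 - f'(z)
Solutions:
 f(z) = C1 - z^4/4 + 3*z^3/4 + 3*cos(4*z/3)


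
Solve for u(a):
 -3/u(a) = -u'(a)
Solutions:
 u(a) = -sqrt(C1 + 6*a)
 u(a) = sqrt(C1 + 6*a)


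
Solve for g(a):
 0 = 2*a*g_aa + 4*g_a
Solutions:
 g(a) = C1 + C2/a


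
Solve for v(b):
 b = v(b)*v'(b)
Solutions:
 v(b) = -sqrt(C1 + b^2)
 v(b) = sqrt(C1 + b^2)


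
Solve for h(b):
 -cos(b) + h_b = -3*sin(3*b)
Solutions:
 h(b) = C1 + sin(b) + cos(3*b)


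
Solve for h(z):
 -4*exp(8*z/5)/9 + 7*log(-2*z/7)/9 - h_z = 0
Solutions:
 h(z) = C1 + 7*z*log(-z)/9 + 7*z*(-log(7) - 1 + log(2))/9 - 5*exp(8*z/5)/18


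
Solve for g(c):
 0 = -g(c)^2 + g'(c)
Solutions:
 g(c) = -1/(C1 + c)


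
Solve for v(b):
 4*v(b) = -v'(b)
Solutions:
 v(b) = C1*exp(-4*b)


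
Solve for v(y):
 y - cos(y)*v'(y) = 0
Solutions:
 v(y) = C1 + Integral(y/cos(y), y)


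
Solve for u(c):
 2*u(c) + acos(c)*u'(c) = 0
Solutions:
 u(c) = C1*exp(-2*Integral(1/acos(c), c))


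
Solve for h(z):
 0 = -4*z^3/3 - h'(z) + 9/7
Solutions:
 h(z) = C1 - z^4/3 + 9*z/7


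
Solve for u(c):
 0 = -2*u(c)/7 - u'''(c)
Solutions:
 u(c) = C3*exp(-2^(1/3)*7^(2/3)*c/7) + (C1*sin(2^(1/3)*sqrt(3)*7^(2/3)*c/14) + C2*cos(2^(1/3)*sqrt(3)*7^(2/3)*c/14))*exp(2^(1/3)*7^(2/3)*c/14)


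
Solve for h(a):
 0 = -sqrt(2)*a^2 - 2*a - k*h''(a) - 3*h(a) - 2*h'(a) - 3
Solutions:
 h(a) = C1*exp(a*(sqrt(1 - 3*k) - 1)/k) + C2*exp(-a*(sqrt(1 - 3*k) + 1)/k) - sqrt(2)*a^2/3 - 2*a/3 + 4*sqrt(2)*a/9 + 2*sqrt(2)*k/9 - 5/9 - 8*sqrt(2)/27


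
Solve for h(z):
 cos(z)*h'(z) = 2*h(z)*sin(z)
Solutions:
 h(z) = C1/cos(z)^2


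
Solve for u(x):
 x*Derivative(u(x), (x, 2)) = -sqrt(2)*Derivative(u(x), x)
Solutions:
 u(x) = C1 + C2*x^(1 - sqrt(2))


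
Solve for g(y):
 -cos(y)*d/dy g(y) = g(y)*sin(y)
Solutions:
 g(y) = C1*cos(y)


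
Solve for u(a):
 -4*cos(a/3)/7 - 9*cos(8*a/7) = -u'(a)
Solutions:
 u(a) = C1 + 12*sin(a/3)/7 + 63*sin(8*a/7)/8


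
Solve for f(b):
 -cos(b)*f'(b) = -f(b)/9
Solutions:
 f(b) = C1*(sin(b) + 1)^(1/18)/(sin(b) - 1)^(1/18)


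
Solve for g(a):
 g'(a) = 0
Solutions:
 g(a) = C1


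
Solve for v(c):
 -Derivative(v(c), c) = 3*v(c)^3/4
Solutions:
 v(c) = -sqrt(2)*sqrt(-1/(C1 - 3*c))
 v(c) = sqrt(2)*sqrt(-1/(C1 - 3*c))


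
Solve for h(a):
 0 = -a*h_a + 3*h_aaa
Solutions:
 h(a) = C1 + Integral(C2*airyai(3^(2/3)*a/3) + C3*airybi(3^(2/3)*a/3), a)


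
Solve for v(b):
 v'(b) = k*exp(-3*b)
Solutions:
 v(b) = C1 - k*exp(-3*b)/3


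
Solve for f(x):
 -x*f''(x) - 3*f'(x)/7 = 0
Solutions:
 f(x) = C1 + C2*x^(4/7)


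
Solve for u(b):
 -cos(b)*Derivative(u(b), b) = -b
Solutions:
 u(b) = C1 + Integral(b/cos(b), b)


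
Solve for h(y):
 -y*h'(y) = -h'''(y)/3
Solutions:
 h(y) = C1 + Integral(C2*airyai(3^(1/3)*y) + C3*airybi(3^(1/3)*y), y)


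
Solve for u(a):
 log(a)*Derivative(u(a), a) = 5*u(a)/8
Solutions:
 u(a) = C1*exp(5*li(a)/8)


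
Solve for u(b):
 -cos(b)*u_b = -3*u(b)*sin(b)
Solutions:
 u(b) = C1/cos(b)^3


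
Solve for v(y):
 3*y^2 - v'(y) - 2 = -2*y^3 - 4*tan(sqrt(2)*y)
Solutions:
 v(y) = C1 + y^4/2 + y^3 - 2*y - 2*sqrt(2)*log(cos(sqrt(2)*y))


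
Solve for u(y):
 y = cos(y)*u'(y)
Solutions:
 u(y) = C1 + Integral(y/cos(y), y)


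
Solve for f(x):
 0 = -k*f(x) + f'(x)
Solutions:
 f(x) = C1*exp(k*x)


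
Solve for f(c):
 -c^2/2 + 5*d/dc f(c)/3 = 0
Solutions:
 f(c) = C1 + c^3/10


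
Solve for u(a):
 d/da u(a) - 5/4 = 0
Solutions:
 u(a) = C1 + 5*a/4


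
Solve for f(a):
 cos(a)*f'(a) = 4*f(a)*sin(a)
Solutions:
 f(a) = C1/cos(a)^4


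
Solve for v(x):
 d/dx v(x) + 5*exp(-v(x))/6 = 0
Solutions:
 v(x) = log(C1 - 5*x/6)


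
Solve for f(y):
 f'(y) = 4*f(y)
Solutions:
 f(y) = C1*exp(4*y)


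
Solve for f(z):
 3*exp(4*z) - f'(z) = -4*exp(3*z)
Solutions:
 f(z) = C1 + 3*exp(4*z)/4 + 4*exp(3*z)/3


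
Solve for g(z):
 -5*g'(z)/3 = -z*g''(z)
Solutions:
 g(z) = C1 + C2*z^(8/3)


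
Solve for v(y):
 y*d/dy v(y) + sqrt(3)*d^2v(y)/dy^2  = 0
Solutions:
 v(y) = C1 + C2*erf(sqrt(2)*3^(3/4)*y/6)


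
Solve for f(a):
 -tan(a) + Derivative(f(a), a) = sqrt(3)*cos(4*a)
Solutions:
 f(a) = C1 - log(cos(a)) + sqrt(3)*sin(4*a)/4


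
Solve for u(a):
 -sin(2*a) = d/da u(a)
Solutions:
 u(a) = C1 + cos(2*a)/2


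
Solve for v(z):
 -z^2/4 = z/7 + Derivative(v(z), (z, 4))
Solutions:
 v(z) = C1 + C2*z + C3*z^2 + C4*z^3 - z^6/1440 - z^5/840


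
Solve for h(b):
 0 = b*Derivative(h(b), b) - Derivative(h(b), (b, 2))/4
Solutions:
 h(b) = C1 + C2*erfi(sqrt(2)*b)


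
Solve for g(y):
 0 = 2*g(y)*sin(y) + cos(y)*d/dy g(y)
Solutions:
 g(y) = C1*cos(y)^2


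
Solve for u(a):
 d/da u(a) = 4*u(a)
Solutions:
 u(a) = C1*exp(4*a)


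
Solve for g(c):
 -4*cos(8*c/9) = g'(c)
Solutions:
 g(c) = C1 - 9*sin(8*c/9)/2


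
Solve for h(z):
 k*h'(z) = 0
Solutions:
 h(z) = C1


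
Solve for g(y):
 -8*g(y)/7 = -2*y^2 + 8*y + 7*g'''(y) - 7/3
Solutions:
 g(y) = C3*exp(-2*7^(1/3)*y/7) + 7*y^2/4 - 7*y + (C1*sin(sqrt(3)*7^(1/3)*y/7) + C2*cos(sqrt(3)*7^(1/3)*y/7))*exp(7^(1/3)*y/7) + 49/24


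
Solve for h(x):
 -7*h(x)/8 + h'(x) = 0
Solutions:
 h(x) = C1*exp(7*x/8)


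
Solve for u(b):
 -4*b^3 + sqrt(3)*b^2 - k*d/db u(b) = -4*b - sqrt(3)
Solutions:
 u(b) = C1 - b^4/k + sqrt(3)*b^3/(3*k) + 2*b^2/k + sqrt(3)*b/k


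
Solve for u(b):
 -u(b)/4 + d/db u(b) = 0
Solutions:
 u(b) = C1*exp(b/4)


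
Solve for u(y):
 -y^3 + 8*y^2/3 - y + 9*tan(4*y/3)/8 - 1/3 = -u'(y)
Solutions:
 u(y) = C1 + y^4/4 - 8*y^3/9 + y^2/2 + y/3 + 27*log(cos(4*y/3))/32


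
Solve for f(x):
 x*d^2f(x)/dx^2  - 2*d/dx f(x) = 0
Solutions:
 f(x) = C1 + C2*x^3


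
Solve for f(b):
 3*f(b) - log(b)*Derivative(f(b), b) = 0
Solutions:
 f(b) = C1*exp(3*li(b))


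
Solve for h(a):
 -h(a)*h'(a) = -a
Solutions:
 h(a) = -sqrt(C1 + a^2)
 h(a) = sqrt(C1 + a^2)


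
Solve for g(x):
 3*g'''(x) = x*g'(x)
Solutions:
 g(x) = C1 + Integral(C2*airyai(3^(2/3)*x/3) + C3*airybi(3^(2/3)*x/3), x)


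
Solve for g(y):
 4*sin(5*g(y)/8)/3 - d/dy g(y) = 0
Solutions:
 -4*y/3 + 4*log(cos(5*g(y)/8) - 1)/5 - 4*log(cos(5*g(y)/8) + 1)/5 = C1


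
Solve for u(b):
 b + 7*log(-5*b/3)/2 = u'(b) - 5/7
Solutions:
 u(b) = C1 + b^2/2 + 7*b*log(-b)/2 + b*(-4*log(3) - 39/14 + log(15)/2 + 3*log(5))


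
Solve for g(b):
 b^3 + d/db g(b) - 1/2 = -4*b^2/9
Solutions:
 g(b) = C1 - b^4/4 - 4*b^3/27 + b/2


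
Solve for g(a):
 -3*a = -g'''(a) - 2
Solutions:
 g(a) = C1 + C2*a + C3*a^2 + a^4/8 - a^3/3


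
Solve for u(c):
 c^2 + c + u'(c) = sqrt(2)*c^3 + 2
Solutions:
 u(c) = C1 + sqrt(2)*c^4/4 - c^3/3 - c^2/2 + 2*c


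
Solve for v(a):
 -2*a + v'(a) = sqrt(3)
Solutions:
 v(a) = C1 + a^2 + sqrt(3)*a


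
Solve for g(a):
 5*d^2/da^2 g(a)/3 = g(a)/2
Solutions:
 g(a) = C1*exp(-sqrt(30)*a/10) + C2*exp(sqrt(30)*a/10)


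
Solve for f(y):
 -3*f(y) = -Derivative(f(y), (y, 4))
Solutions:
 f(y) = C1*exp(-3^(1/4)*y) + C2*exp(3^(1/4)*y) + C3*sin(3^(1/4)*y) + C4*cos(3^(1/4)*y)


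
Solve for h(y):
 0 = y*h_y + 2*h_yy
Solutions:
 h(y) = C1 + C2*erf(y/2)


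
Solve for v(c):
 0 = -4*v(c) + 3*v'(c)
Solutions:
 v(c) = C1*exp(4*c/3)


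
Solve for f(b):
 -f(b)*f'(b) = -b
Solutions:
 f(b) = -sqrt(C1 + b^2)
 f(b) = sqrt(C1 + b^2)


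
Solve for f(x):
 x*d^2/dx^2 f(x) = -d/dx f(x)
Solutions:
 f(x) = C1 + C2*log(x)


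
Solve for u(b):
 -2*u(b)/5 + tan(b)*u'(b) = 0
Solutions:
 u(b) = C1*sin(b)^(2/5)


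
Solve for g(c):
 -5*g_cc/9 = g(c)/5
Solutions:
 g(c) = C1*sin(3*c/5) + C2*cos(3*c/5)


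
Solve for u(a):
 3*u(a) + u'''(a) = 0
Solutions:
 u(a) = C3*exp(-3^(1/3)*a) + (C1*sin(3^(5/6)*a/2) + C2*cos(3^(5/6)*a/2))*exp(3^(1/3)*a/2)


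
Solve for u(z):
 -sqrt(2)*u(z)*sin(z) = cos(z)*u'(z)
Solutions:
 u(z) = C1*cos(z)^(sqrt(2))


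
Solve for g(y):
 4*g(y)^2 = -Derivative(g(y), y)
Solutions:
 g(y) = 1/(C1 + 4*y)


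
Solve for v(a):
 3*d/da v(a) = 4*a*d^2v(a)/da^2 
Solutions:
 v(a) = C1 + C2*a^(7/4)


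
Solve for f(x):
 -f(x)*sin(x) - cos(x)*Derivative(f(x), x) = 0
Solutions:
 f(x) = C1*cos(x)


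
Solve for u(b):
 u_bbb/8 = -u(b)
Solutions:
 u(b) = C3*exp(-2*b) + (C1*sin(sqrt(3)*b) + C2*cos(sqrt(3)*b))*exp(b)


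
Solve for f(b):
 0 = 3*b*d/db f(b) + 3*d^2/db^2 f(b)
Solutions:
 f(b) = C1 + C2*erf(sqrt(2)*b/2)


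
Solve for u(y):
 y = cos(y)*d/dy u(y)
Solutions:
 u(y) = C1 + Integral(y/cos(y), y)


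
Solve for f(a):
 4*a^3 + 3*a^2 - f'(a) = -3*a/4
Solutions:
 f(a) = C1 + a^4 + a^3 + 3*a^2/8


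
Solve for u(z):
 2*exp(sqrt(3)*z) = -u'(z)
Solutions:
 u(z) = C1 - 2*sqrt(3)*exp(sqrt(3)*z)/3


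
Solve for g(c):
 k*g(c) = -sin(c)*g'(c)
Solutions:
 g(c) = C1*exp(k*(-log(cos(c) - 1) + log(cos(c) + 1))/2)


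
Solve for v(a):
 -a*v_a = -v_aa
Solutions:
 v(a) = C1 + C2*erfi(sqrt(2)*a/2)


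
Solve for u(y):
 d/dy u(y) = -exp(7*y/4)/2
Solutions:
 u(y) = C1 - 2*exp(7*y/4)/7


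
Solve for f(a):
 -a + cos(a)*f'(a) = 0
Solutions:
 f(a) = C1 + Integral(a/cos(a), a)


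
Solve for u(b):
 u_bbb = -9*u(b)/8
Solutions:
 u(b) = C3*exp(-3^(2/3)*b/2) + (C1*sin(3*3^(1/6)*b/4) + C2*cos(3*3^(1/6)*b/4))*exp(3^(2/3)*b/4)


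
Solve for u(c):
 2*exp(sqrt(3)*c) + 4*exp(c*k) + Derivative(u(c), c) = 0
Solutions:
 u(c) = C1 - 2*sqrt(3)*exp(sqrt(3)*c)/3 - 4*exp(c*k)/k


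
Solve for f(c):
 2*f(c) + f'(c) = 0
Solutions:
 f(c) = C1*exp(-2*c)


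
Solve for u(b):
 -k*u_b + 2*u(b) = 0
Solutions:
 u(b) = C1*exp(2*b/k)


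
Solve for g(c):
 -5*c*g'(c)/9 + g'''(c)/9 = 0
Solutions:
 g(c) = C1 + Integral(C2*airyai(5^(1/3)*c) + C3*airybi(5^(1/3)*c), c)


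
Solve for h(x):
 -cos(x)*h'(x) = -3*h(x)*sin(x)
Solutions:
 h(x) = C1/cos(x)^3


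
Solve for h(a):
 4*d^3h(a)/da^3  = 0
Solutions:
 h(a) = C1 + C2*a + C3*a^2


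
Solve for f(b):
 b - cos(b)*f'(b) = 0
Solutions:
 f(b) = C1 + Integral(b/cos(b), b)


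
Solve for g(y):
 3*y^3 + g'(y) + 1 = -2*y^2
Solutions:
 g(y) = C1 - 3*y^4/4 - 2*y^3/3 - y


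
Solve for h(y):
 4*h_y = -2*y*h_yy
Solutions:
 h(y) = C1 + C2/y


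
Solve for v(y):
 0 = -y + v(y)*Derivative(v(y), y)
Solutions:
 v(y) = -sqrt(C1 + y^2)
 v(y) = sqrt(C1 + y^2)


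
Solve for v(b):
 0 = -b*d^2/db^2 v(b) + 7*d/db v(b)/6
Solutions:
 v(b) = C1 + C2*b^(13/6)


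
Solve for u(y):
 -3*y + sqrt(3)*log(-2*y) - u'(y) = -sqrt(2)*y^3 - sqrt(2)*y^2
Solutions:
 u(y) = C1 + sqrt(2)*y^4/4 + sqrt(2)*y^3/3 - 3*y^2/2 + sqrt(3)*y*log(-y) + sqrt(3)*y*(-1 + log(2))


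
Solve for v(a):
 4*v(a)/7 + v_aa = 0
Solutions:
 v(a) = C1*sin(2*sqrt(7)*a/7) + C2*cos(2*sqrt(7)*a/7)


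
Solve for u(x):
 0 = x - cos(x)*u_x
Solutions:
 u(x) = C1 + Integral(x/cos(x), x)


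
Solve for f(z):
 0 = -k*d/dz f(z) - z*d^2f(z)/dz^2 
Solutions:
 f(z) = C1 + z^(1 - re(k))*(C2*sin(log(z)*Abs(im(k))) + C3*cos(log(z)*im(k)))


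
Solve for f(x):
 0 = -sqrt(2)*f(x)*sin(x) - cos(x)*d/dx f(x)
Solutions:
 f(x) = C1*cos(x)^(sqrt(2))


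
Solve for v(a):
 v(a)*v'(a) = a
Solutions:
 v(a) = -sqrt(C1 + a^2)
 v(a) = sqrt(C1 + a^2)


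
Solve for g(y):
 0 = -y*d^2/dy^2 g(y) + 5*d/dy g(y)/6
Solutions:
 g(y) = C1 + C2*y^(11/6)


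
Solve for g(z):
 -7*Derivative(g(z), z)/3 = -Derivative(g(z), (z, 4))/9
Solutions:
 g(z) = C1 + C4*exp(21^(1/3)*z) + (C2*sin(3^(5/6)*7^(1/3)*z/2) + C3*cos(3^(5/6)*7^(1/3)*z/2))*exp(-21^(1/3)*z/2)


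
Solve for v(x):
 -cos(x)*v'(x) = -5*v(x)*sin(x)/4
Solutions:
 v(x) = C1/cos(x)^(5/4)


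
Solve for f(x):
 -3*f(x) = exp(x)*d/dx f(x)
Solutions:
 f(x) = C1*exp(3*exp(-x))


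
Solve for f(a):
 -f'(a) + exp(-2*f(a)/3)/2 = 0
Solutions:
 f(a) = 3*log(-sqrt(C1 + a)) - 3*log(3)/2
 f(a) = 3*log(C1 + a/3)/2


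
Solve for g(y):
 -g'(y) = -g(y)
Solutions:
 g(y) = C1*exp(y)


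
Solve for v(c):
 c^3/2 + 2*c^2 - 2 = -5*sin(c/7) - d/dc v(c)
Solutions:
 v(c) = C1 - c^4/8 - 2*c^3/3 + 2*c + 35*cos(c/7)


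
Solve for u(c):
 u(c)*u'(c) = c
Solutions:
 u(c) = -sqrt(C1 + c^2)
 u(c) = sqrt(C1 + c^2)


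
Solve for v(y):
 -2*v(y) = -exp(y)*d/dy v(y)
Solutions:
 v(y) = C1*exp(-2*exp(-y))


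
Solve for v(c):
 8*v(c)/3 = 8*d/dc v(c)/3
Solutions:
 v(c) = C1*exp(c)


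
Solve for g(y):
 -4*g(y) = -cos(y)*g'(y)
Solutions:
 g(y) = C1*(sin(y)^2 + 2*sin(y) + 1)/(sin(y)^2 - 2*sin(y) + 1)


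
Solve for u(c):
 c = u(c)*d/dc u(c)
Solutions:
 u(c) = -sqrt(C1 + c^2)
 u(c) = sqrt(C1 + c^2)


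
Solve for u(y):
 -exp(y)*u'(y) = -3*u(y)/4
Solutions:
 u(y) = C1*exp(-3*exp(-y)/4)


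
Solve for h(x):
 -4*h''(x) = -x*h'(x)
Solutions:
 h(x) = C1 + C2*erfi(sqrt(2)*x/4)


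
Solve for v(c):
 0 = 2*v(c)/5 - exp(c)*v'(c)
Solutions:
 v(c) = C1*exp(-2*exp(-c)/5)


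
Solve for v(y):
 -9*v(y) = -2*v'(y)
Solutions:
 v(y) = C1*exp(9*y/2)


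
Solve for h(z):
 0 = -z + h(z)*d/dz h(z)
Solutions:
 h(z) = -sqrt(C1 + z^2)
 h(z) = sqrt(C1 + z^2)


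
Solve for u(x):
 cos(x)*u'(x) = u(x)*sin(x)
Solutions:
 u(x) = C1/cos(x)


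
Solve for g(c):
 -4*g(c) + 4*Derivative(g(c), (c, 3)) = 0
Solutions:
 g(c) = C3*exp(c) + (C1*sin(sqrt(3)*c/2) + C2*cos(sqrt(3)*c/2))*exp(-c/2)


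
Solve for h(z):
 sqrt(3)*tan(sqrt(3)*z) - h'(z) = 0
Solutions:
 h(z) = C1 - log(cos(sqrt(3)*z))


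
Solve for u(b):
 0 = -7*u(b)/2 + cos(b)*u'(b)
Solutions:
 u(b) = C1*(sin(b) + 1)^(7/4)/(sin(b) - 1)^(7/4)


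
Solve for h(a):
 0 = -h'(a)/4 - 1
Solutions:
 h(a) = C1 - 4*a


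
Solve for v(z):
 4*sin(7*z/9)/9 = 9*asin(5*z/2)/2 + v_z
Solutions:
 v(z) = C1 - 9*z*asin(5*z/2)/2 - 9*sqrt(4 - 25*z^2)/10 - 4*cos(7*z/9)/7


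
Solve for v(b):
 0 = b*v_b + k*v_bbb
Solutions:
 v(b) = C1 + Integral(C2*airyai(b*(-1/k)^(1/3)) + C3*airybi(b*(-1/k)^(1/3)), b)


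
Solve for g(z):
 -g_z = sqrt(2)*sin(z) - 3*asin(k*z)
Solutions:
 g(z) = C1 + 3*Piecewise((z*asin(k*z) + sqrt(-k^2*z^2 + 1)/k, Ne(k, 0)), (0, True)) + sqrt(2)*cos(z)


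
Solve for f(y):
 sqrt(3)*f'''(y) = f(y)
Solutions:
 f(y) = C3*exp(3^(5/6)*y/3) + (C1*sin(3^(1/3)*y/2) + C2*cos(3^(1/3)*y/2))*exp(-3^(5/6)*y/6)


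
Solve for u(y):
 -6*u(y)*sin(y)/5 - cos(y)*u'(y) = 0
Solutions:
 u(y) = C1*cos(y)^(6/5)


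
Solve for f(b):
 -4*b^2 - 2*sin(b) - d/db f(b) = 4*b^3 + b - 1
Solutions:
 f(b) = C1 - b^4 - 4*b^3/3 - b^2/2 + b + 2*cos(b)


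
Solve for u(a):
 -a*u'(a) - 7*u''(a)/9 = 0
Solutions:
 u(a) = C1 + C2*erf(3*sqrt(14)*a/14)


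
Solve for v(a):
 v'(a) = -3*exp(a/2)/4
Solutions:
 v(a) = C1 - 3*exp(a/2)/2


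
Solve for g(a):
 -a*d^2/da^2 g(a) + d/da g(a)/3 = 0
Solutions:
 g(a) = C1 + C2*a^(4/3)


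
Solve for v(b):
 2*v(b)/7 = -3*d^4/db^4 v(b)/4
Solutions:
 v(b) = (C1*sin(2^(1/4)*21^(3/4)*b/21) + C2*cos(2^(1/4)*21^(3/4)*b/21))*exp(-2^(1/4)*21^(3/4)*b/21) + (C3*sin(2^(1/4)*21^(3/4)*b/21) + C4*cos(2^(1/4)*21^(3/4)*b/21))*exp(2^(1/4)*21^(3/4)*b/21)


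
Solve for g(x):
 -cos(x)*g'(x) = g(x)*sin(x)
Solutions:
 g(x) = C1*cos(x)


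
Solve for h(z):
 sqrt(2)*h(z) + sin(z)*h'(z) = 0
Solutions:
 h(z) = C1*(cos(z) + 1)^(sqrt(2)/2)/(cos(z) - 1)^(sqrt(2)/2)


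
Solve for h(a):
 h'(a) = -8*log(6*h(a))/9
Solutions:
 9*Integral(1/(log(_y) + log(6)), (_y, h(a)))/8 = C1 - a


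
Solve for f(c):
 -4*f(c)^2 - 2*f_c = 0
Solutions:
 f(c) = 1/(C1 + 2*c)


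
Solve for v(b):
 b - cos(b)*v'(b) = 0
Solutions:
 v(b) = C1 + Integral(b/cos(b), b)


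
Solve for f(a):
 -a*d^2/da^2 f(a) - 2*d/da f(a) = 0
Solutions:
 f(a) = C1 + C2/a


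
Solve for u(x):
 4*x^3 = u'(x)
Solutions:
 u(x) = C1 + x^4


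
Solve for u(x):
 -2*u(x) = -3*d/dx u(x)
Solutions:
 u(x) = C1*exp(2*x/3)


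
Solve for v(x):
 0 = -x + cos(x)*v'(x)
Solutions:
 v(x) = C1 + Integral(x/cos(x), x)


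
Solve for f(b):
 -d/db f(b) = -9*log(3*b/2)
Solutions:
 f(b) = C1 + 9*b*log(b) - 9*b + b*log(19683/512)


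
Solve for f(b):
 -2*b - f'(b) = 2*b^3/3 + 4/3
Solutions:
 f(b) = C1 - b^4/6 - b^2 - 4*b/3


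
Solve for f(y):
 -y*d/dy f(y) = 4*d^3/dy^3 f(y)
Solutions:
 f(y) = C1 + Integral(C2*airyai(-2^(1/3)*y/2) + C3*airybi(-2^(1/3)*y/2), y)


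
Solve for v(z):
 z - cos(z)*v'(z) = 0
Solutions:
 v(z) = C1 + Integral(z/cos(z), z)


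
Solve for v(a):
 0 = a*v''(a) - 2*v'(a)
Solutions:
 v(a) = C1 + C2*a^3


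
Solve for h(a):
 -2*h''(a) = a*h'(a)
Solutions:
 h(a) = C1 + C2*erf(a/2)


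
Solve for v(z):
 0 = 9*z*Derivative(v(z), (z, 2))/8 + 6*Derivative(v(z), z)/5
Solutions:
 v(z) = C1 + C2/z^(1/15)


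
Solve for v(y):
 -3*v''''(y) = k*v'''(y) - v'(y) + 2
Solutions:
 v(y) = C1 + C2*exp(-y*(2*2^(1/3)*k^2/(2*k^3 + sqrt(-4*k^6 + (2*k^3 - 243)^2) - 243)^(1/3) + 2*k + 2^(2/3)*(2*k^3 + sqrt(-4*k^6 + (2*k^3 - 243)^2) - 243)^(1/3))/18) + C3*exp(y*(-8*2^(1/3)*k^2/((-1 + sqrt(3)*I)*(2*k^3 + sqrt(-4*k^6 + (2*k^3 - 243)^2) - 243)^(1/3)) - 4*k + 2^(2/3)*(2*k^3 + sqrt(-4*k^6 + (2*k^3 - 243)^2) - 243)^(1/3) - 2^(2/3)*sqrt(3)*I*(2*k^3 + sqrt(-4*k^6 + (2*k^3 - 243)^2) - 243)^(1/3))/36) + C4*exp(y*(8*2^(1/3)*k^2/((1 + sqrt(3)*I)*(2*k^3 + sqrt(-4*k^6 + (2*k^3 - 243)^2) - 243)^(1/3)) - 4*k + 2^(2/3)*(2*k^3 + sqrt(-4*k^6 + (2*k^3 - 243)^2) - 243)^(1/3) + 2^(2/3)*sqrt(3)*I*(2*k^3 + sqrt(-4*k^6 + (2*k^3 - 243)^2) - 243)^(1/3))/36) + 2*y
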